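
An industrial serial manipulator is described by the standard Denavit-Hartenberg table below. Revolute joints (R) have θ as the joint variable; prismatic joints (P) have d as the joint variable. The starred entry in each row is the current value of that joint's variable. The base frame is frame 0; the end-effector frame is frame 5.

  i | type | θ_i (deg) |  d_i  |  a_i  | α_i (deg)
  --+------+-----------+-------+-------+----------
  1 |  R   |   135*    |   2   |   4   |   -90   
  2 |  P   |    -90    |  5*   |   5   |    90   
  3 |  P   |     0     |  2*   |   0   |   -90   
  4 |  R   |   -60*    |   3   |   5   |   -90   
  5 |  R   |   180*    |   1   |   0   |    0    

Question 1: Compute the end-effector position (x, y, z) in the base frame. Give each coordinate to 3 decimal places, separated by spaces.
after link 1: o_1 = (-2.8284, 2.8284, 2.0000)
after link 2: o_2 = (-6.3640, -0.7071, 7.0000)
after link 3: o_3 = (-4.9497, -2.1213, 7.0000)
after link 4: o_4 = (-4.0092, -7.3045, 9.5000)
after link 5: o_5 = (-4.3628, -6.9509, 10.3660)

-4.363 -6.951 10.366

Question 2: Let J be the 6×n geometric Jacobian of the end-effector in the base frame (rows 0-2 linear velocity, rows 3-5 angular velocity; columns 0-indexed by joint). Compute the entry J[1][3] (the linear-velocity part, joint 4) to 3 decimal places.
axis z_3 = (-0.7071,-0.7071,0.0000); lever o_n−o_3 = (0.5870,-4.8296,3.3660)
cross product → J_v[:, 3] = (-2.3801,2.3801,3.8301)
J_ω[:, 3] = z_3
entry J[1][3] = 2.3801

2.380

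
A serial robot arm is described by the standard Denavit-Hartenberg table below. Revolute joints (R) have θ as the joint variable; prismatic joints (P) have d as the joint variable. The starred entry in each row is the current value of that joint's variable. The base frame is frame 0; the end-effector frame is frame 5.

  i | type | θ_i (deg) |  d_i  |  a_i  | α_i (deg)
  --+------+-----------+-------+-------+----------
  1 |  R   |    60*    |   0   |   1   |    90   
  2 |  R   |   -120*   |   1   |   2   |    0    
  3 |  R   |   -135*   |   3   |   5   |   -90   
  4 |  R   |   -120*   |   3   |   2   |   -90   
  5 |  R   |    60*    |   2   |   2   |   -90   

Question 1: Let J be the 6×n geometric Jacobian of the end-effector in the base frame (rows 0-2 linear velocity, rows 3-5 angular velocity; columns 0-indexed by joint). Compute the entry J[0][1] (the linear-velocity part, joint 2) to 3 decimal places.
axis z_1 = (0.8660,-0.5000,0.0000); lever o_n−o_1 = (4.7907,-6.8985,2.9936)
cross product → J_v[:, 1] = (-1.4968,-2.5925,-3.5789)
J_ω[:, 1] = z_1
entry J[0][1] = -1.4968

-1.497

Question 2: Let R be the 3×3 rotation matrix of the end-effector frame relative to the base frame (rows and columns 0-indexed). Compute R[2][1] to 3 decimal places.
-0.837

End-effector y-axis (col 1 of R) = (-0.3209,0.4441,-0.8365)
R[2][1] = -0.8365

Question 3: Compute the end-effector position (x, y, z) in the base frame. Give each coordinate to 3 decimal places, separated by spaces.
5.291 -6.032 2.994

after link 1: o_1 = (0.5000, 0.8660, 0.0000)
after link 2: o_2 = (0.8660, -0.5000, -1.7321)
after link 3: o_3 = (2.8171, -3.1207, 3.0976)
after link 4: o_4 = (2.9976, -6.2721, 1.3552)
after link 5: o_5 = (5.2907, -6.0324, 2.9936)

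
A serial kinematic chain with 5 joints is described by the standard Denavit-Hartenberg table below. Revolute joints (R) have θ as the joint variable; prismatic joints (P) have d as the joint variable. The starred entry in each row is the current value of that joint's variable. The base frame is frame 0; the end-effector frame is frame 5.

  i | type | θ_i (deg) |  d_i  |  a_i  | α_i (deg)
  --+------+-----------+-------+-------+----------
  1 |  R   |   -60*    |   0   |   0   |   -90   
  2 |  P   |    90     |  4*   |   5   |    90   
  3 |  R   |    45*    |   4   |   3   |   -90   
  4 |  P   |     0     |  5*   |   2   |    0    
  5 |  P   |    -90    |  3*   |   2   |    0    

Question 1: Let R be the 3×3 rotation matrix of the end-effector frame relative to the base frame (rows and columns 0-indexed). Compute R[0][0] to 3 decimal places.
End-effector x-axis (col 0 of R) = (0.5000,-0.8660,-0.0000)
R[0][0] = 0.5000

0.500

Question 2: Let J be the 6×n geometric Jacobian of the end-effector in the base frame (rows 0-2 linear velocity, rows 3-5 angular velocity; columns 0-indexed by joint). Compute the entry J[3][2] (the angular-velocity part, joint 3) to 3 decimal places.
0.500

axis z_2 = (0.5000,-0.8660,0.0000); lever o_n−o_2 = (10.9608,-0.6000,2.1213)
cross product → J_v[:, 2] = (-1.8371,-1.0607,9.1924)
J_ω[:, 2] = z_2
entry J[3][2] = 0.5000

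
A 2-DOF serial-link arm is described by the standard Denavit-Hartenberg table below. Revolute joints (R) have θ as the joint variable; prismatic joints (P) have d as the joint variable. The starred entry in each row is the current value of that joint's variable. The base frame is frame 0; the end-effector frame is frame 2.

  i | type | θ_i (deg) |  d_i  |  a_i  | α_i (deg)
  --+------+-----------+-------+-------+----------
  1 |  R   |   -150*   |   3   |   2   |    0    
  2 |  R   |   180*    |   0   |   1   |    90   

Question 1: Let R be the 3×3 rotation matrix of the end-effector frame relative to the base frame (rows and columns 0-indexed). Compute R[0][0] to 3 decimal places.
0.866

End-effector x-axis (col 0 of R) = (0.8660,0.5000,0.0000)
R[0][0] = 0.8660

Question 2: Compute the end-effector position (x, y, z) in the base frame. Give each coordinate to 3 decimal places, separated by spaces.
after link 1: o_1 = (-1.7321, -1.0000, 3.0000)
after link 2: o_2 = (-0.8660, -0.5000, 3.0000)

-0.866 -0.500 3.000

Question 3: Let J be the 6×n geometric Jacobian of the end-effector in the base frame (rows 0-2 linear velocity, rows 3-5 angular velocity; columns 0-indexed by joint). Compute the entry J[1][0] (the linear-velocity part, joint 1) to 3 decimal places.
axis z_0 = ẑ; lever o_n−o_0 = (-0.8660,-0.5000,3.0000)
cross product → J_v[:, 0] = (0.5000,-0.8660,0.0000)
J_ω[:, 0] = z_0
entry J[1][0] = -0.8660

-0.866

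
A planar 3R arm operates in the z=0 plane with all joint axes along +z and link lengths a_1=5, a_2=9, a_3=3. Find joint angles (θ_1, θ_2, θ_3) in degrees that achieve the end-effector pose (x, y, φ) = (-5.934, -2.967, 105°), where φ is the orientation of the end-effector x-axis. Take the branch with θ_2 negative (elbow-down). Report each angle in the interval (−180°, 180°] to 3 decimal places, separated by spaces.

-44.996 -120.003 -90.001

wrist centre = target − a_3·(cos φ, sin φ) = (-5.1575, -5.8648)
cos θ_2 = (60.9959−5²−9²)/(2·5·9) = -0.5000; θ_2 = -120.0030° (elbow-down)
β = atan2(-5.8648,-5.1575) = -131.3287°; ψ = atan2(-7.7940,0.4996) = -86.3324°
θ_1 = β − ψ = -44.9963°
θ_3 = φ − θ_1 − θ_2 = -90.0007° (wrapped to (-180°,180°])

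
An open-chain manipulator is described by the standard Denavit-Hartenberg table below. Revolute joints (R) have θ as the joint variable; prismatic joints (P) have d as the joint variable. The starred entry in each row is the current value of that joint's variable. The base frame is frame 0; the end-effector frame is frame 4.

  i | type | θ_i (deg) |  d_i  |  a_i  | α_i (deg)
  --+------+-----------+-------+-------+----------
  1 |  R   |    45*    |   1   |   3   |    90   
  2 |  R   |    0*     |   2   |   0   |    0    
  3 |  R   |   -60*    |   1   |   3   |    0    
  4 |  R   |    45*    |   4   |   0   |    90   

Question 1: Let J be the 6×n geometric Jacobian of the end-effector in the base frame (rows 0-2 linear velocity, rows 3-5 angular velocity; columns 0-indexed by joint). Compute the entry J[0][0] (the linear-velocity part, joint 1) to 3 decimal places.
1.768

axis z_0 = ẑ; lever o_n−o_0 = (8.1317,-1.7678,-1.5981)
cross product → J_v[:, 0] = (1.7678,8.1317,-0.0000)
J_ω[:, 0] = z_0
entry J[0][0] = 1.7678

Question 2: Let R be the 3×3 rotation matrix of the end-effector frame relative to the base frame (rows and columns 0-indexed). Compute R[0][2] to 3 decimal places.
End-effector z-axis (col 2 of R) = (-0.1830,-0.1830,-0.9659)
R[0][2] = -0.1830

-0.183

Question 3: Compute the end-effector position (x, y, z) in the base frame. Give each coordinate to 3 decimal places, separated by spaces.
8.132 -1.768 -1.598

after link 1: o_1 = (2.1213, 2.1213, 1.0000)
after link 2: o_2 = (3.5355, 0.7071, 1.0000)
after link 3: o_3 = (5.3033, 1.0607, -1.5981)
after link 4: o_4 = (8.1317, -1.7678, -1.5981)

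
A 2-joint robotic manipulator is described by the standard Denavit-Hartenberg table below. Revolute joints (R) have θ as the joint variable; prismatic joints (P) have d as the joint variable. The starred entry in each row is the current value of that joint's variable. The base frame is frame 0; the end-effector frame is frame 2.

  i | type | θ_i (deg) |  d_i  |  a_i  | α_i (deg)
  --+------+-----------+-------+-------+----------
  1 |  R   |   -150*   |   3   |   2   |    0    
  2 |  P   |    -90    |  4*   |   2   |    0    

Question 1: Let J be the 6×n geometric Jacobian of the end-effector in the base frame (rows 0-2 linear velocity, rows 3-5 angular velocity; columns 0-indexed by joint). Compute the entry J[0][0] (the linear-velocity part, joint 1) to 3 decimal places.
axis z_0 = ẑ; lever o_n−o_0 = (-2.7321,0.7321,7.0000)
cross product → J_v[:, 0] = (-0.7321,-2.7321,0.0000)
J_ω[:, 0] = z_0
entry J[0][0] = -0.7321

-0.732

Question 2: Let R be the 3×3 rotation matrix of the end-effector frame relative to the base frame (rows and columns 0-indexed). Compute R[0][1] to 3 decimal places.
-0.866

End-effector y-axis (col 1 of R) = (-0.8660,-0.5000,0.0000)
R[0][1] = -0.8660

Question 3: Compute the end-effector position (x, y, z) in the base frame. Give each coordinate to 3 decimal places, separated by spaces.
after link 1: o_1 = (-1.7321, -1.0000, 3.0000)
after link 2: o_2 = (-2.7321, 0.7321, 7.0000)

-2.732 0.732 7.000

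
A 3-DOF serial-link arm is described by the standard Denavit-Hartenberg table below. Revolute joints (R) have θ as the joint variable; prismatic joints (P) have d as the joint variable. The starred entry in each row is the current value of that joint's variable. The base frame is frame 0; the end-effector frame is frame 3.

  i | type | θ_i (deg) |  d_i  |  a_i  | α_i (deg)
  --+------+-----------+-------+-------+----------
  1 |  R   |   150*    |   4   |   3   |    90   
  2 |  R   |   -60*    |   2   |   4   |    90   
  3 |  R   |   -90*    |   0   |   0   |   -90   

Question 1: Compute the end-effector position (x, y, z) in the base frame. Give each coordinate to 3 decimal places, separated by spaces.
-3.330 4.232 0.536

after link 1: o_1 = (-2.5981, 1.5000, 4.0000)
after link 2: o_2 = (-3.3301, 4.2321, 0.5359)
after link 3: o_3 = (-3.3301, 4.2321, 0.5359)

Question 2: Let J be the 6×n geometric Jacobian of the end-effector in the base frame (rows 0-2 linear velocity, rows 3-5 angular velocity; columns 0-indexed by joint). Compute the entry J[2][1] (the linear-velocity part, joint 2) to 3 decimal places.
axis z_1 = (0.5000,0.8660,0.0000); lever o_n−o_1 = (-0.7321,2.7321,-3.4641)
cross product → J_v[:, 1] = (-3.0000,1.7321,2.0000)
J_ω[:, 1] = z_1
entry J[2][1] = 2.0000

2.000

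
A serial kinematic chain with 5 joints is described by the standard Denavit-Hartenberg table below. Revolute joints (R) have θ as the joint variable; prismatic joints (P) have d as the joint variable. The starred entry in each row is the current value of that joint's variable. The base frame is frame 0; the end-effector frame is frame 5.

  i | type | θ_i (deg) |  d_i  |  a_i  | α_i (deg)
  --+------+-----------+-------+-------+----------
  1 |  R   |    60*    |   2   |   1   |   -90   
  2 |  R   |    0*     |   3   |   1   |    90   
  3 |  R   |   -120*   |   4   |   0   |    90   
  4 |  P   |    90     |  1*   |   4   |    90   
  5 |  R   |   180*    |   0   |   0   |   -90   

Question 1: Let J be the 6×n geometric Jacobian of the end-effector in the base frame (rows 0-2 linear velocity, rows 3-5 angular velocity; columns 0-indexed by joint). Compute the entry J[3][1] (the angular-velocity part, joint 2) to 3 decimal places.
axis z_1 = (-0.8660,0.5000,0.0000); lever o_n−o_1 = (-2.9641,1.8660,8.0000)
cross product → J_v[:, 1] = (4.0000,6.9282,-0.1340)
J_ω[:, 1] = z_1
entry J[3][1] = -0.8660

-0.866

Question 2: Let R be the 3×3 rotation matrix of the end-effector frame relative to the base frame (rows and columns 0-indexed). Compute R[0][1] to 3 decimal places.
-0.500

End-effector y-axis (col 1 of R) = (-0.5000,0.8660,0.0000)
R[0][1] = -0.5000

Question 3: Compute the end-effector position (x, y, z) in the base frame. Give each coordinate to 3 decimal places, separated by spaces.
-2.464 2.732 10.000

after link 1: o_1 = (0.5000, 0.8660, 2.0000)
after link 2: o_2 = (-1.5981, 3.2321, 2.0000)
after link 3: o_3 = (-1.5981, 3.2321, 6.0000)
after link 4: o_4 = (-2.4641, 2.7321, 10.0000)
after link 5: o_5 = (-2.4641, 2.7321, 10.0000)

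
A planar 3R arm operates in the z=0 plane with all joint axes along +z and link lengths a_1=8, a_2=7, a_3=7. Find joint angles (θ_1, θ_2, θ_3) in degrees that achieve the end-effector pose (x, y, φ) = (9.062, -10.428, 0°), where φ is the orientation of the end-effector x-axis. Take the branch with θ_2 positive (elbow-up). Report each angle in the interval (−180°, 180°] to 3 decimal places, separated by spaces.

-120.002 90.003 29.999

wrist centre = target − a_3·(cos φ, sin φ) = (2.0620, -10.4280)
cos θ_2 = (112.9950−8²−7²)/(2·8·7) = -0.0000; θ_2 = 90.0025° (elbow-up)
β = atan2(-10.4280,2.0620) = -78.8148°; ψ = atan2(7.0000,7.9997) = 41.1870°
θ_1 = β − ψ = -120.0018°
θ_3 = φ − θ_1 − θ_2 = 29.9993° (wrapped to (-180°,180°])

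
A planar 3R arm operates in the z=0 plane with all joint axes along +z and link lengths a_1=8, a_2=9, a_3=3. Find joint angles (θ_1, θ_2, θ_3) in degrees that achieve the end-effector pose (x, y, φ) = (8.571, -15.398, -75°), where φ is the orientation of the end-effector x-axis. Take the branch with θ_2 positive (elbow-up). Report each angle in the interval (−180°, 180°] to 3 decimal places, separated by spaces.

wrist centre = target − a_3·(cos φ, sin φ) = (7.7945, -12.5002)
cos θ_2 = (217.0105−8²−9²)/(2·8·9) = 0.5001; θ_2 = 59.9952° (elbow-up)
β = atan2(-12.5002,7.7945) = -58.0543°; ψ = atan2(7.7939,12.5007) = 31.9425°
θ_1 = β − ψ = -89.9968°
θ_3 = φ − θ_1 − θ_2 = -44.9984° (wrapped to (-180°,180°])

-89.997 59.995 -44.998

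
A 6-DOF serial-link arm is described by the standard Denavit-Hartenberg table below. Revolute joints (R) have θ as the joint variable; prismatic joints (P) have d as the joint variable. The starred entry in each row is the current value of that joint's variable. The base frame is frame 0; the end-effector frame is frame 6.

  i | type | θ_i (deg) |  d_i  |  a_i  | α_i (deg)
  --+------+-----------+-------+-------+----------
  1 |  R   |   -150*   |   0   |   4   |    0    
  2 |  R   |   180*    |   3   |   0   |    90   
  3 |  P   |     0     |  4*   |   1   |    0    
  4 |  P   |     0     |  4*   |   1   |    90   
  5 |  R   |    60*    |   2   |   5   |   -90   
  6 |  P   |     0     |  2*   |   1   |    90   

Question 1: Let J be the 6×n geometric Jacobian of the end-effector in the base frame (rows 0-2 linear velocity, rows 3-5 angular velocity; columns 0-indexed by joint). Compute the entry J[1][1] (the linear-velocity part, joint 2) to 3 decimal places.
9.928

axis z_1 = (0.0000,0.0000,1.0000); lever o_n−o_1 = (9.9282,-10.6603,1.0000)
cross product → J_v[:, 1] = (10.6603,9.9282,-0.0000)
J_ω[:, 1] = z_1
entry J[1][1] = 9.9282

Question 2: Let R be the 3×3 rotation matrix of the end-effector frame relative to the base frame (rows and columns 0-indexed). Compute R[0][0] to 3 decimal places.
0.866

End-effector x-axis (col 0 of R) = (0.8660,-0.5000,0.0000)
R[0][0] = 0.8660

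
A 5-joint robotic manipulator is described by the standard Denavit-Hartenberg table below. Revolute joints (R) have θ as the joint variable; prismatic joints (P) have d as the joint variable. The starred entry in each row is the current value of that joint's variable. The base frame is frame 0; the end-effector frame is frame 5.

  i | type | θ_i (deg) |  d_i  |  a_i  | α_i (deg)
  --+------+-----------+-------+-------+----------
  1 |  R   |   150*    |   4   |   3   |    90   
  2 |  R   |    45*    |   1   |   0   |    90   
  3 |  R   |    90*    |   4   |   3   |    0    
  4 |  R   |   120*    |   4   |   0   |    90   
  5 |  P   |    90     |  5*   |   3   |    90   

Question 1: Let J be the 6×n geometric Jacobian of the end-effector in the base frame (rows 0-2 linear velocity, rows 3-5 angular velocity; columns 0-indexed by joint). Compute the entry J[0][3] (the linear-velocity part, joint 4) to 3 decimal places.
axis z_3 = (-0.6124,0.3536,-0.7071); lever o_n−o_3 = (-0.5906,5.3410,-6.7175)
cross product → J_v[:, 3] = (1.4017,-3.6960,-3.0619)
J_ω[:, 3] = z_3
entry J[0][3] = 1.4017

1.402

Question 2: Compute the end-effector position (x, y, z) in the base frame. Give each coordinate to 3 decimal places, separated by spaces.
after link 1: o_1 = (-2.5981, 1.5000, 4.0000)
after link 2: o_2 = (-2.0981, 2.3660, 4.0000)
after link 3: o_3 = (-3.0476, 6.3783, 1.1716)
after link 4: o_4 = (-5.4971, 7.7925, -1.6569)
after link 5: o_5 = (-3.6382, 11.7193, -5.5459)

-3.638 11.719 -5.546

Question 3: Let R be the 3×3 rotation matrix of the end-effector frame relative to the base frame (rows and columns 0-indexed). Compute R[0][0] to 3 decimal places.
-0.612

End-effector x-axis (col 0 of R) = (-0.6124,0.3536,-0.7071)
R[0][0] = -0.6124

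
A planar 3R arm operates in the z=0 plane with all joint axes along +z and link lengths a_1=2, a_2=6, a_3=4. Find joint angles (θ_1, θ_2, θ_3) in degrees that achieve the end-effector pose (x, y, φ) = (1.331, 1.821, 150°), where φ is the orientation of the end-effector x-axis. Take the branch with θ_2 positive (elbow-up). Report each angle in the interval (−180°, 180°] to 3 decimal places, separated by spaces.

-120.016 135.015 135.001

wrist centre = target − a_3·(cos φ, sin φ) = (4.7951, -0.1790)
cos θ_2 = (23.0250−2²−6²)/(2·2·6) = -0.7073; θ_2 = 135.0148° (elbow-up)
β = atan2(-0.1790,4.7951) = -2.1378°; ψ = atan2(4.2415,-2.2437) = 117.8785°
θ_1 = β − ψ = -120.0163°
θ_3 = φ − θ_1 − θ_2 = 135.0015° (wrapped to (-180°,180°])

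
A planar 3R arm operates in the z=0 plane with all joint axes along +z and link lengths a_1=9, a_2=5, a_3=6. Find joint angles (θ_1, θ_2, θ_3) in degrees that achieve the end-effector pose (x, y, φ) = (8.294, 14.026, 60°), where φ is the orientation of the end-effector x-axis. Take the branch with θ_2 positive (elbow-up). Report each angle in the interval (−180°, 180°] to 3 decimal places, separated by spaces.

29.999 90.005 -60.004

wrist centre = target − a_3·(cos φ, sin φ) = (5.2940, 8.8298)
cos θ_2 = (105.9926−9²−5²)/(2·9·5) = -0.0001; θ_2 = 90.0047° (elbow-up)
β = atan2(8.8298,5.2940) = 59.0549°; ψ = atan2(5.0000,8.9996) = 29.0557°
θ_1 = β − ψ = 29.9992°
θ_3 = φ − θ_1 − θ_2 = -60.0039° (wrapped to (-180°,180°])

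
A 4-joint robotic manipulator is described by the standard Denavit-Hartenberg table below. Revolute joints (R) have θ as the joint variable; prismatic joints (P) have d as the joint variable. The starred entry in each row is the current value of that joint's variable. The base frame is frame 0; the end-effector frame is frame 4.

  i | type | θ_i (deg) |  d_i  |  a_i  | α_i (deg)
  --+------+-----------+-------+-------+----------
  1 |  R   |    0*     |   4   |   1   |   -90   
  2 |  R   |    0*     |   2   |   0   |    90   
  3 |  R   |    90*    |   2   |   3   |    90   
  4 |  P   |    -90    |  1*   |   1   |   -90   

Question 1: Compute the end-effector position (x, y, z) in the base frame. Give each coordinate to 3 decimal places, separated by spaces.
2.000 5.000 5.000

after link 1: o_1 = (1.0000, 0.0000, 4.0000)
after link 2: o_2 = (1.0000, 2.0000, 4.0000)
after link 3: o_3 = (1.0000, 5.0000, 6.0000)
after link 4: o_4 = (2.0000, 5.0000, 5.0000)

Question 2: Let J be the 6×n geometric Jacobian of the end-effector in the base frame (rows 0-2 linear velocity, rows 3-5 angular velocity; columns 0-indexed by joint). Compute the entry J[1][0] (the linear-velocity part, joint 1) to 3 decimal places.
axis z_0 = ẑ; lever o_n−o_0 = (2.0000,5.0000,5.0000)
cross product → J_v[:, 0] = (-5.0000,2.0000,0.0000)
J_ω[:, 0] = z_0
entry J[1][0] = 2.0000

2.000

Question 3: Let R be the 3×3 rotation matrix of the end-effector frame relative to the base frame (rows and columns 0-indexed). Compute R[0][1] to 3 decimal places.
-1.000

End-effector y-axis (col 1 of R) = (-1.0000,0.0000,-0.0000)
R[0][1] = -1.0000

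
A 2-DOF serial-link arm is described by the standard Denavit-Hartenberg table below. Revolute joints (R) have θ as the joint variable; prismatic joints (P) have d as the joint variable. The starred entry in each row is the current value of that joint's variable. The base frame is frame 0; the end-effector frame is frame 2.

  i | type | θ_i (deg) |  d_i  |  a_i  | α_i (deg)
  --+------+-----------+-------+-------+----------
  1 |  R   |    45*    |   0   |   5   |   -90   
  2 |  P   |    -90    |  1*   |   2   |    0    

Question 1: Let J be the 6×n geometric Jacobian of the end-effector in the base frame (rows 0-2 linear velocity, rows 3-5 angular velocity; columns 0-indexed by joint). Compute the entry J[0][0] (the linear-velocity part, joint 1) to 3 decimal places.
-4.243

axis z_0 = ẑ; lever o_n−o_0 = (2.8284,4.2426,2.0000)
cross product → J_v[:, 0] = (-4.2426,2.8284,0.0000)
J_ω[:, 0] = z_0
entry J[0][0] = -4.2426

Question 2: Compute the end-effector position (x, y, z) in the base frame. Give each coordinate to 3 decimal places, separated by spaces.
after link 1: o_1 = (3.5355, 3.5355, 0.0000)
after link 2: o_2 = (2.8284, 4.2426, 2.0000)

2.828 4.243 2.000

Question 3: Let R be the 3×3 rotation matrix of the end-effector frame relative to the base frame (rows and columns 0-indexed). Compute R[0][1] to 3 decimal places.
End-effector y-axis (col 1 of R) = (0.7071,0.7071,-0.0000)
R[0][1] = 0.7071

0.707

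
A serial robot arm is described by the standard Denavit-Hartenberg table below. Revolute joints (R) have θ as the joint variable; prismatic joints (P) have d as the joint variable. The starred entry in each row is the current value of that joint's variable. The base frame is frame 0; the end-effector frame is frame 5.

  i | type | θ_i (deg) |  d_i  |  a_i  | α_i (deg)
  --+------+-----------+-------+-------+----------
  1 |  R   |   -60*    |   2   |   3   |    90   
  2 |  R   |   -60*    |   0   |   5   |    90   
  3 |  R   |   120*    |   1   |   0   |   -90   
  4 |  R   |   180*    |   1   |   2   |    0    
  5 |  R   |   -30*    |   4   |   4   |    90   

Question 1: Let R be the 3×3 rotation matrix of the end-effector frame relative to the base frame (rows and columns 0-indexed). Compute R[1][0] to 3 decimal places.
End-effector x-axis (col 0 of R) = (0.9743,-0.1875,-0.1250)
R[1][0] = -0.1875

-0.187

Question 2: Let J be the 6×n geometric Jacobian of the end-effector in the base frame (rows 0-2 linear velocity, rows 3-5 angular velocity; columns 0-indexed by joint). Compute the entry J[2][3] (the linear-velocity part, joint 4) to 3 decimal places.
axis z_3 = (0.2165,0.6250,0.7500); lever o_n−o_3 = (6.7296,2.8080,2.3840)
cross product → J_v[:, 3] = (-0.6160,4.5311,-3.5981)
J_ω[:, 3] = z_3
entry J[2][3] = -3.5981

-3.598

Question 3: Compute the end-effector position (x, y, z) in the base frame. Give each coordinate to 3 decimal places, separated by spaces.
after link 1: o_1 = (1.5000, -2.5981, 2.0000)
after link 2: o_2 = (2.7500, -4.7631, -2.3301)
after link 3: o_3 = (2.3170, -4.0131, -2.8301)
after link 4: o_4 = (4.2835, -2.9551, -2.9462)
after link 5: o_5 = (9.0466, -1.2051, -0.4462)

9.047 -1.205 -0.446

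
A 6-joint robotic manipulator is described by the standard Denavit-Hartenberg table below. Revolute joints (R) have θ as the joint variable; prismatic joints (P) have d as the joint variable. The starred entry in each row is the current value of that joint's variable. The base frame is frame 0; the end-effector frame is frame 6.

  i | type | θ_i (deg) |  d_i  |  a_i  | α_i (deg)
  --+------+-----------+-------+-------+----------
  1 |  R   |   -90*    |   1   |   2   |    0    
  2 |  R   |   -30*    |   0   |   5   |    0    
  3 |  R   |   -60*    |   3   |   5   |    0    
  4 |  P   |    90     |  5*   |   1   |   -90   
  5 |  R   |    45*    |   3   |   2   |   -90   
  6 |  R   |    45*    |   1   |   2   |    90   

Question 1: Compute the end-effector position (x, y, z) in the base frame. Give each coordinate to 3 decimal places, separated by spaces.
-5.914 -9.037 5.879

after link 1: o_1 = (0.0000, -2.0000, 1.0000)
after link 2: o_2 = (-2.5000, -6.3301, 1.0000)
after link 3: o_3 = (-7.5000, -6.3301, 4.0000)
after link 4: o_4 = (-7.5000, -7.3301, 9.0000)
after link 5: o_5 = (-4.5000, -8.7443, 7.5858)
after link 6: o_6 = (-5.9142, -9.0372, 5.8787)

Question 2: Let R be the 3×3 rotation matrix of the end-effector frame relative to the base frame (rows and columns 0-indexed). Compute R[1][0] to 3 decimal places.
-0.500

End-effector x-axis (col 0 of R) = (-0.7071,-0.5000,-0.5000)
R[1][0] = -0.5000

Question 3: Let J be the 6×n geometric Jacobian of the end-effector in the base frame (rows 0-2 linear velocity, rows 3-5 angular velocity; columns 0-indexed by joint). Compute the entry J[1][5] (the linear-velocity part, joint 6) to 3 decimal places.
1.000

axis z_5 = (-0.0000,0.7071,-0.7071); lever o_n−o_5 = (-1.4142,-0.2929,-1.7071)
cross product → J_v[:, 5] = (-1.4142,1.0000,1.0000)
J_ω[:, 5] = z_5
entry J[1][5] = 1.0000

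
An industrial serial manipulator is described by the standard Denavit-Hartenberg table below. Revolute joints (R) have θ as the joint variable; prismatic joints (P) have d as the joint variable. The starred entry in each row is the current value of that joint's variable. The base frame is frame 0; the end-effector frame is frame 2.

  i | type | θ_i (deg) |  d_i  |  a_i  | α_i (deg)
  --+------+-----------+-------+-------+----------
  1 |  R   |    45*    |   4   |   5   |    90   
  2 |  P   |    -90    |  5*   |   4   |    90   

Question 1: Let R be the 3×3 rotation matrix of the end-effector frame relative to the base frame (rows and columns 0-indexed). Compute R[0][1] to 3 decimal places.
0.707

End-effector y-axis (col 1 of R) = (0.7071,-0.7071,0.0000)
R[0][1] = 0.7071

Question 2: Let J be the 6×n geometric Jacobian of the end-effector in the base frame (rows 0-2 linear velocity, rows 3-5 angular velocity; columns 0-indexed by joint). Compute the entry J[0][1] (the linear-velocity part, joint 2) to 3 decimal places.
0.707

prismatic axis z_1 = (0.7071,-0.7071,0.0000)
J_v[:, 1] = z_1; J_ω[:, 1] = (0,0,0)
entry J[0][1] = 0.7071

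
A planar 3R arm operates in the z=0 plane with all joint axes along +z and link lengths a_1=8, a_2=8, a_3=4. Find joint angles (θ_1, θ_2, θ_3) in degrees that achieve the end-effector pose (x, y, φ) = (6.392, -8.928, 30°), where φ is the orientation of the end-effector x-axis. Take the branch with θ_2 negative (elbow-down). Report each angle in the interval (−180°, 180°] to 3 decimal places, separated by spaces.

wrist centre = target − a_3·(cos φ, sin φ) = (2.9279, -10.9280)
cos θ_2 = (127.9938−8²−8²)/(2·8·8) = -0.0000; θ_2 = -90.0028° (elbow-down)
β = atan2(-10.9280,2.9279) = -75.0012°; ψ = atan2(-8.0000,7.9996) = -45.0014°
θ_1 = β − ψ = -29.9998°
θ_3 = φ − θ_1 − θ_2 = 150.0026° (wrapped to (-180°,180°])

-30.000 -90.003 150.003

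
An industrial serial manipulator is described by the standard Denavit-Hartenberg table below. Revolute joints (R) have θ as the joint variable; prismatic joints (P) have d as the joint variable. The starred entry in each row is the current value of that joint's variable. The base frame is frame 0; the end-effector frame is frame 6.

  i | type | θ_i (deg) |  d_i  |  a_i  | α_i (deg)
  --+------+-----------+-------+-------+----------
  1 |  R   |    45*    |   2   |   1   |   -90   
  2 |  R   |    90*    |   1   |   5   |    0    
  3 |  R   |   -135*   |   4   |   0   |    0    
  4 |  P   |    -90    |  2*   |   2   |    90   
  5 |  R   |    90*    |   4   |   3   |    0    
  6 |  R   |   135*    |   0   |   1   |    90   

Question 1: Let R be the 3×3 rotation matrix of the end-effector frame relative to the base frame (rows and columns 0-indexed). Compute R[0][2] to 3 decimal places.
End-effector z-axis (col 2 of R) = (-0.1464,0.8536,-0.5000)
R[0][2] = -0.1464

-0.146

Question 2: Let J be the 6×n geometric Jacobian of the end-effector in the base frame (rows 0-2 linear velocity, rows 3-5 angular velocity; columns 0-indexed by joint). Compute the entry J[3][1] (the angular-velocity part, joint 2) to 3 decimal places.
axis z_1 = (-0.7071,0.7071,0.0000); lever o_n−o_1 = (-9.2175,3.9246,-6.9142)
cross product → J_v[:, 1] = (-4.8891,-4.8891,3.7426)
J_ω[:, 1] = z_1
entry J[3][1] = -0.7071

-0.707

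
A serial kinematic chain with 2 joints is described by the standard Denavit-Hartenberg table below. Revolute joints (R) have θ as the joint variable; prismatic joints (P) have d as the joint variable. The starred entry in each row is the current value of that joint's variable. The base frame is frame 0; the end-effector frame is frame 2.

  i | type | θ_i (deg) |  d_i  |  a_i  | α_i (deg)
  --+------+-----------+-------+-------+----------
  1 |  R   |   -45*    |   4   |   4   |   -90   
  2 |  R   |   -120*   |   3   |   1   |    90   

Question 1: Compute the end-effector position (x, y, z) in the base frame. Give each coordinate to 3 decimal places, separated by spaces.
4.596 -0.354 4.866

after link 1: o_1 = (2.8284, -2.8284, 4.0000)
after link 2: o_2 = (4.5962, -0.3536, 4.8660)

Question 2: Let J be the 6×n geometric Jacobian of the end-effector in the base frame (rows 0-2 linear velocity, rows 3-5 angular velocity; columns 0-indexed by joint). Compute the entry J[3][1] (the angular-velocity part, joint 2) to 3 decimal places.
0.707

axis z_1 = (0.7071,0.7071,0.0000); lever o_n−o_1 = (1.7678,2.4749,0.8660)
cross product → J_v[:, 1] = (0.6124,-0.6124,0.5000)
J_ω[:, 1] = z_1
entry J[3][1] = 0.7071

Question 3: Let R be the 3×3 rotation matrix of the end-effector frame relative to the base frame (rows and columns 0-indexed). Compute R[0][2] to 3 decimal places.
-0.612

End-effector z-axis (col 2 of R) = (-0.6124,0.6124,-0.5000)
R[0][2] = -0.6124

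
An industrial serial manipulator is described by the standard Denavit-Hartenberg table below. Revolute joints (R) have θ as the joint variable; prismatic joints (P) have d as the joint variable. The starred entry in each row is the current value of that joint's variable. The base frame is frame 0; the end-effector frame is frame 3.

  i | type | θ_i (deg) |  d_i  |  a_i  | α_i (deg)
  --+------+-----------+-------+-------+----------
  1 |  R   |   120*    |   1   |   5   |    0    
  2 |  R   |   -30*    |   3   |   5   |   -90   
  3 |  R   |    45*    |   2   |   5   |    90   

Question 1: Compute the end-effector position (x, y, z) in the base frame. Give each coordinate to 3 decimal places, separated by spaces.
-4.500 12.866 0.464

after link 1: o_1 = (-2.5000, 4.3301, 1.0000)
after link 2: o_2 = (-2.5000, 9.3301, 4.0000)
after link 3: o_3 = (-4.5000, 12.8657, 0.4645)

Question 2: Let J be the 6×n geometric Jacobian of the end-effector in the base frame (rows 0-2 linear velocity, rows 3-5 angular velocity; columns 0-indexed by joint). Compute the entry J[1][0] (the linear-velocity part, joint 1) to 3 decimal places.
axis z_0 = ẑ; lever o_n−o_0 = (-4.5000,12.8657,0.4645)
cross product → J_v[:, 0] = (-12.8657,-4.5000,0.0000)
J_ω[:, 0] = z_0
entry J[1][0] = -4.5000

-4.500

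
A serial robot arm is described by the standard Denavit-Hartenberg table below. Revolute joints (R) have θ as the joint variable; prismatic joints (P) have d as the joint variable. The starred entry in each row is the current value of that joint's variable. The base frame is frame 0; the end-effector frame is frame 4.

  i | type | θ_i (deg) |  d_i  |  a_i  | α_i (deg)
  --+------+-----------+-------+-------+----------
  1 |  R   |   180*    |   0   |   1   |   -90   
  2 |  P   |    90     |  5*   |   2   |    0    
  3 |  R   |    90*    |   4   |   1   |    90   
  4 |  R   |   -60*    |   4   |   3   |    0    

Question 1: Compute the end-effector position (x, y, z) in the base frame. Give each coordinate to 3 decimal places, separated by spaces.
after link 1: o_1 = (-1.0000, 0.0000, 0.0000)
after link 2: o_2 = (-1.0000, -5.0000, -2.0000)
after link 3: o_3 = (-0.0000, -9.0000, -2.0000)
after link 4: o_4 = (1.5000, -6.4019, -6.0000)

1.500 -6.402 -6.000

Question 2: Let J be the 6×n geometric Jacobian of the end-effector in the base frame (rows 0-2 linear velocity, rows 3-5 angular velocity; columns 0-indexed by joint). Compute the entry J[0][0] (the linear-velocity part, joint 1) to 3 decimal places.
6.402

axis z_0 = ẑ; lever o_n−o_0 = (1.5000,-6.4019,-6.0000)
cross product → J_v[:, 0] = (6.4019,1.5000,-0.0000)
J_ω[:, 0] = z_0
entry J[0][0] = 6.4019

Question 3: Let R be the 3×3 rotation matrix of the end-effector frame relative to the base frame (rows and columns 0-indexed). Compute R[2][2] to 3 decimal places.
End-effector z-axis (col 2 of R) = (-0.0000,-0.0000,-1.0000)
R[2][2] = -1.0000

-1.000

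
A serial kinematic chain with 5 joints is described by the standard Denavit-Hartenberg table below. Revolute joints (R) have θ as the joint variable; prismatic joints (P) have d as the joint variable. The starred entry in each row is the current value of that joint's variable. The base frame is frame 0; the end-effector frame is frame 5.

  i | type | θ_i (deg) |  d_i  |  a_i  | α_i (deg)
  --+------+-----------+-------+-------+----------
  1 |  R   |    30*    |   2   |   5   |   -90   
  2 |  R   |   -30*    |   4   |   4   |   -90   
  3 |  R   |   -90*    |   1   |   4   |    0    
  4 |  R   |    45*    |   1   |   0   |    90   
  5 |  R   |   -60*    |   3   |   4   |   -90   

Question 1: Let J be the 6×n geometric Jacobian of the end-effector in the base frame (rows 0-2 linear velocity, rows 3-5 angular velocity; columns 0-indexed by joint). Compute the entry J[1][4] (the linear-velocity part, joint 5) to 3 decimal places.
3.682

axis z_4 = (-0.8839,0.3062,-0.3536); lever o_n−o_4 = (-3.7981,1.8897,2.6464)
cross product → J_v[:, 4] = (1.4784,3.6820,-0.5073)
J_ω[:, 4] = z_4
entry J[1][4] = 3.6820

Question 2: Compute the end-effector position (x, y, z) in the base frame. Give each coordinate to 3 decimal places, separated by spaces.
0.398 13.550 4.914

after link 1: o_1 = (4.3301, 2.5000, 2.0000)
after link 2: o_2 = (5.3301, 7.6962, 4.0000)
after link 3: o_3 = (3.7631, 11.4103, 3.1340)
after link 4: o_4 = (4.1962, 11.6603, 2.2679)
after link 5: o_5 = (0.3981, 13.5499, 4.9144)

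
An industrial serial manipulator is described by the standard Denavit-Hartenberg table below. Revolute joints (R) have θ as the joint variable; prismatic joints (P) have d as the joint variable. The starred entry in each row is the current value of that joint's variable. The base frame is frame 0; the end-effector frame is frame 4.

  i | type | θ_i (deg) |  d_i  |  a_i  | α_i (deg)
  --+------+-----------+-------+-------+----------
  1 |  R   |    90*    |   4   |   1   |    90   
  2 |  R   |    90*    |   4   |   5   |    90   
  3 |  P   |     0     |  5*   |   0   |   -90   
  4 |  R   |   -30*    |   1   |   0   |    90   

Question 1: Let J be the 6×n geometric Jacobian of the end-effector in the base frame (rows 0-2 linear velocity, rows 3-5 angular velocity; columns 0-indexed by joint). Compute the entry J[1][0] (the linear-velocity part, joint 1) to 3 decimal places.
5.000

axis z_0 = ẑ; lever o_n−o_0 = (5.0000,6.0000,9.0000)
cross product → J_v[:, 0] = (-6.0000,5.0000,0.0000)
J_ω[:, 0] = z_0
entry J[1][0] = 5.0000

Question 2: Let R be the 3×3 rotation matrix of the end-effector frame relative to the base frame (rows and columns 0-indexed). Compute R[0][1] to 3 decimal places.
End-effector y-axis (col 1 of R) = (1.0000,-0.0000,0.0000)
R[0][1] = 1.0000

1.000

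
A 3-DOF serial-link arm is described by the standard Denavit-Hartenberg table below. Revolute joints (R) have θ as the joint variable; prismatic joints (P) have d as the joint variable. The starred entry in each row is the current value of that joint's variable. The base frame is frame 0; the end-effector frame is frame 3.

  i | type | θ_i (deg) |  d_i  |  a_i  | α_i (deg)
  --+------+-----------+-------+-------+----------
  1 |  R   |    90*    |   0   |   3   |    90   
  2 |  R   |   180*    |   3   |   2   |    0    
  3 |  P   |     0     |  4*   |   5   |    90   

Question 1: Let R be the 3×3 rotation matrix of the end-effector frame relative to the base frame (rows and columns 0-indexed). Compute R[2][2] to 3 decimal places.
1.000

End-effector z-axis (col 2 of R) = (0.0000,0.0000,1.0000)
R[2][2] = 1.0000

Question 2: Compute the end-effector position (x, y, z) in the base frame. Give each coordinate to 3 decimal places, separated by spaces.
7.000 -4.000 0.000

after link 1: o_1 = (0.0000, 3.0000, 0.0000)
after link 2: o_2 = (3.0000, 1.0000, 0.0000)
after link 3: o_3 = (7.0000, -4.0000, 0.0000)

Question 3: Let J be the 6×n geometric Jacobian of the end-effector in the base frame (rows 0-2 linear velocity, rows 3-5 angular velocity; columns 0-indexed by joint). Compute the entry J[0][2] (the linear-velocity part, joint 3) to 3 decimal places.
1.000

prismatic axis z_2 = (1.0000,-0.0000,0.0000)
J_v[:, 2] = z_2; J_ω[:, 2] = (0,0,0)
entry J[0][2] = 1.0000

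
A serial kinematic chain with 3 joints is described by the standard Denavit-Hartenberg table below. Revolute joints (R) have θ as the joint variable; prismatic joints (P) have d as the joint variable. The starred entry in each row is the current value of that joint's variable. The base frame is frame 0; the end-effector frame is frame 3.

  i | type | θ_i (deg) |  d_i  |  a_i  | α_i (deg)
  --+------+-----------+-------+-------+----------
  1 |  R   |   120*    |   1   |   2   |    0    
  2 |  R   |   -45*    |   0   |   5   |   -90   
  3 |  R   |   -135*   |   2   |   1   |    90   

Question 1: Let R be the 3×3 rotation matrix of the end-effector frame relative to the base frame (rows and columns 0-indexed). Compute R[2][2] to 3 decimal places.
-0.707

End-effector z-axis (col 2 of R) = (-0.1830,-0.6830,-0.7071)
R[2][2] = -0.7071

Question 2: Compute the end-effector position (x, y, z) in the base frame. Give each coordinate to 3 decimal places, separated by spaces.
-1.821 6.396 1.707

after link 1: o_1 = (-1.0000, 1.7321, 1.0000)
after link 2: o_2 = (0.2941, 6.5617, 1.0000)
after link 3: o_3 = (-1.8208, 6.3963, 1.7071)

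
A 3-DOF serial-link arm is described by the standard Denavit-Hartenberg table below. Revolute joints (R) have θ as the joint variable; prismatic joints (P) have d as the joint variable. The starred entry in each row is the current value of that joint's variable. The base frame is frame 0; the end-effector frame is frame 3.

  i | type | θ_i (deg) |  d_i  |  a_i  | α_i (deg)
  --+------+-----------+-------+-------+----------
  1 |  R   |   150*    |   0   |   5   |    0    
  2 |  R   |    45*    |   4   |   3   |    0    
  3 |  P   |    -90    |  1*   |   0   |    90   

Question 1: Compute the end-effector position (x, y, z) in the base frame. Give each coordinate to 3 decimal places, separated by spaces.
after link 1: o_1 = (-4.3301, 2.5000, 0.0000)
after link 2: o_2 = (-7.2279, 1.7235, 4.0000)
after link 3: o_3 = (-7.2279, 1.7235, 5.0000)

-7.228 1.724 5.000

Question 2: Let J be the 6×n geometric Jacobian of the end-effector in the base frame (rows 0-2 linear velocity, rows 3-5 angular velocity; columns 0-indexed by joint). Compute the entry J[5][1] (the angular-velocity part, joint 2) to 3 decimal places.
axis z_1 = (0.0000,0.0000,1.0000); lever o_n−o_1 = (-2.8978,-0.7765,5.0000)
cross product → J_v[:, 1] = (0.7765,-2.8978,0.0000)
J_ω[:, 1] = z_1
entry J[5][1] = 1.0000

1.000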